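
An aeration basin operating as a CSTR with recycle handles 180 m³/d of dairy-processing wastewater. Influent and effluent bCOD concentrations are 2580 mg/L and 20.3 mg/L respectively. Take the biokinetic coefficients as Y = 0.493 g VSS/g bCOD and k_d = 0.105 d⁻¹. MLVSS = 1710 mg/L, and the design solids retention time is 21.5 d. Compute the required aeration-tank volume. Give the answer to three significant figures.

V ≈ 877 m³

From the SRT design equation V = Y Q (S₀−S) θ_c / [X (1 + k_d θ_c)] = 0.493 × 180 × (2580 − 20.3) × 21.5 / [1710 × (1 + 0.105 × 21.5)] = 4.88×10^6 / 5570 = 876.7 m³.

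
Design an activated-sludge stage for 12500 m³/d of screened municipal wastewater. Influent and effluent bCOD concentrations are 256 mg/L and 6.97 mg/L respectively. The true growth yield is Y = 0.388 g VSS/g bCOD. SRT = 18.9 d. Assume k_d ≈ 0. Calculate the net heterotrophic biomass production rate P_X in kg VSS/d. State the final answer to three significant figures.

P_X ≈ 1210 kg VSS/d

With endogenous decay neglected, the observed yield equals the true yield: Y_obs = Y = 0.388 g VSS/g bCOD.
Mass of bCOD removed per day: Q(S₀ − S) = 12500 × 249.0 g/m³ = 3113 kg/d.
P_X = Y_obs · Q(S₀ − S) = 0.3880 × 3113 = 1208 kg VSS/d.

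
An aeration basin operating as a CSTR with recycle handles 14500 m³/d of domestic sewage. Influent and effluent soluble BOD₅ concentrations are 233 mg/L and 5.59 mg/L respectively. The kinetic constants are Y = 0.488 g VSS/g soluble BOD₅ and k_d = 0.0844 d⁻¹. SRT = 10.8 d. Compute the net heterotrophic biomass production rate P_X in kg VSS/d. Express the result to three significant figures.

P_X ≈ 842 kg VSS/d

Correct the yield for decay: Y_obs = Y/(1 + k_d θ_c) = 0.488 / (1 + 0.0844 × 10.8) = 0.488 / 1.912 = 0.2553.
ΔS = 233 − 5.59 = 227.4 mg/L, so the substrate removal rate is 14500 × 227.4/1000 = 3297 kg soluble BOD₅/d.
Net biomass production P_X = Y_obs × Q·(S₀ − S) = 0.2553 × 3297 = 841.8 kg VSS/d.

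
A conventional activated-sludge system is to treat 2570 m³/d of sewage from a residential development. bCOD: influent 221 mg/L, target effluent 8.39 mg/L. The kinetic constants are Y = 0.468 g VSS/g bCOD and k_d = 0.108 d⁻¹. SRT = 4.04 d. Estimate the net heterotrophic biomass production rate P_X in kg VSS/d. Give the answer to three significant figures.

P_X ≈ 178 kg VSS/d

Correct the yield for decay: Y_obs = Y/(1 + k_d θ_c) = 0.468 / (1 + 0.108 × 4.04) = 0.468 / 1.436 = 0.3258.
Q·(S₀ − S) = 2570 × (221 − 8.39) × 10⁻³ = 546.4 kg/d removed.
Biomass produced: P_X = Y_obs·Q·ΔS = 0.3258 × 546.4 ≈ 178.0 kg VSS/d.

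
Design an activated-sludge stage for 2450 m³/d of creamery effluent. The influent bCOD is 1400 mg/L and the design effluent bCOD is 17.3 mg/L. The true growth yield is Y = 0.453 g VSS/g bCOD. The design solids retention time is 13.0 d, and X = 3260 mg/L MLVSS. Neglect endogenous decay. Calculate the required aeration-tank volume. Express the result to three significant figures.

V ≈ 6120 m³

V·X = Y·Q·ΔS·θ_c gives V = 0.453 × 2450 × (1400 − 17.3) × 13.0 / 3260 = 6120 m³.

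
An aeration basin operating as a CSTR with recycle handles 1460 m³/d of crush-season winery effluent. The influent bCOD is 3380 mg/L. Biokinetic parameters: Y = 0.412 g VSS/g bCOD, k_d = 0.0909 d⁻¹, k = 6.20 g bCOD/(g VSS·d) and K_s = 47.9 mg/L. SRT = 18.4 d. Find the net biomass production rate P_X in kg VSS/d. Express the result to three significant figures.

For a completely mixed reactor with recycle the Lawrence–McCarty relation gives S = K_s·(1 + k_d·θ_c) / [θ_c·(Y·k − k_d) − 1] = 47.9 × (1 + 0.0909 × 18.4) / [18.4 × (0.412 × 6.20 − 0.0909) − 1] = 128.0 / 44.33 = 2.888 mg/L.
Correct the yield for decay: Y_obs = Y/(1 + k_d θ_c) = 0.412 / (1 + 0.0909 × 18.4) = 0.412 / 2.673 = 0.1542.
ΔS = 3380 − 2.89 = 3377 mg/L, so the substrate removal rate is 1460 × 3377/1000 = 4931 kg bCOD/d.
Net biomass production P_X = Y_obs × Q·(S₀ − S) = 0.1542 × 4931 = 760.1 kg VSS/d.

P_X ≈ 760 kg VSS/d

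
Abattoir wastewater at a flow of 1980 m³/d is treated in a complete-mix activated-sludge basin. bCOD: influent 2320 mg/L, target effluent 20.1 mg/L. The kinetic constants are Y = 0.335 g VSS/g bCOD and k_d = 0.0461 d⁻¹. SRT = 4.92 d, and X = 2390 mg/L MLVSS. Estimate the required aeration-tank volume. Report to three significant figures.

From the SRT design equation V = Y Q (S₀−S) θ_c / [X (1 + k_d θ_c)] = 0.335 × 1980 × (2320 − 20.1) × 4.92 / [2390 × (1 + 0.0461 × 4.92)] = 7.51×10^6 / 2932 = 2560 m³.

V ≈ 2560 m³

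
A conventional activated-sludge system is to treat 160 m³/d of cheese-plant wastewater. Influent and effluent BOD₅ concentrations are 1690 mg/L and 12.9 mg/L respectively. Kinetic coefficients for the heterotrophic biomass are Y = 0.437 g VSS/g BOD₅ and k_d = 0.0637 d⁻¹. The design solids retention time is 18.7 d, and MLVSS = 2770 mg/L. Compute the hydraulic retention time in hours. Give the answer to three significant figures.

τ ≈ 54.2 h

From the SRT design equation V = Y Q (S₀−S) θ_c / [X (1 + k_d θ_c)] = 0.437 × 160 × (1690 − 12.9) × 18.7 / [2770 × (1 + 0.0637 × 18.7)] = 2.19×10^6 / 6070 = 361.3 m³.
Hydraulic retention time τ = V/Q = 361.3 / 160 = 2.258 d = 54.19 h.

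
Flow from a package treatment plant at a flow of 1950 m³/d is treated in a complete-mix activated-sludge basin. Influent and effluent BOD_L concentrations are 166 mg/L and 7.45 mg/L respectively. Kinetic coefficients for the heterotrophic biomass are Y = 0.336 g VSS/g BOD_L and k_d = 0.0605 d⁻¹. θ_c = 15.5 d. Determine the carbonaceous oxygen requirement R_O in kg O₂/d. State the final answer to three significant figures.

Correct the yield for decay: Y_obs = Y/(1 + k_d θ_c) = 0.336 / (1 + 0.0605 × 15.5) = 0.336 / 1.938 = 0.1734.
Substrate removed = Q·(S₀ − S) = 1950 m³/d × (166 − 7.45) g/m³ = 3.09×10^5 g/d = 309.2 kg/d.
Net sludge production P_X = 0.1734 × 309.2 = 53.61 kg VSS/d.
Carbonaceous O₂ demand = substrate oxidised − cell-mass equivalent = 309.2 − 1.42 × 53.61 = 233.0 kg O₂/d.

R_O ≈ 233 kg O₂/d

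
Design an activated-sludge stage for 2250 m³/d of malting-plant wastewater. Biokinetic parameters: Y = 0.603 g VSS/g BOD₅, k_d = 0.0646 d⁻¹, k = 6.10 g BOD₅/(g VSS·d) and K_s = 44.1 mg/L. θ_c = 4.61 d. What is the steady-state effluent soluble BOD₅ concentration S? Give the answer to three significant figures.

From the Monod/SRT balance for a CMAS, S = K_s·(1+k_d θ_c)/[θ_c·(Y k − k_d) − 1] = 44.1 × (1 + 0.0646 × 4.61) / [4.61 × (0.603 × 6.10 − 0.0646) − 1] = 57.23 / 15.66 = 3.655 mg/L.

S ≈ 3.65 mg/L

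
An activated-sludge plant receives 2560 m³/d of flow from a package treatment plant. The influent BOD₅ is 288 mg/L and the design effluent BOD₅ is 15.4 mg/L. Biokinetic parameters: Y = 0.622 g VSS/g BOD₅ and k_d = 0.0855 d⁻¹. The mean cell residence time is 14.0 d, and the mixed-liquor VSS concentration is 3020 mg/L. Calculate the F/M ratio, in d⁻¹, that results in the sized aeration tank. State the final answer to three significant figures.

From the SRT design equation V = Y Q (S₀−S) θ_c / [X (1 + k_d θ_c)] = 0.622 × 2560 × (288 − 15.4) × 14.0 / [3020 × (1 + 0.0855 × 14.0)] = 6.08×10^6 / 6635 = 915.9 m³.
Food-to-microorganism ratio F/M = Q S₀ / (V X) = 2560 × 288 / (915.9 × 3020) = 0.2665 d⁻¹.

F/M ≈ 0.267 d⁻¹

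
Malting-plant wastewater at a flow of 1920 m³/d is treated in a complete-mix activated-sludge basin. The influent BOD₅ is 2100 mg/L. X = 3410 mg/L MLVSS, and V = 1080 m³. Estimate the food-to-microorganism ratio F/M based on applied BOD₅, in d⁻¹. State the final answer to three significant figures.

F/M ≈ 1.09 d⁻¹

Food-to-microorganism ratio F/M = Q S₀ / (V X) = 1920 × 2100 / (1080 × 3410) = 1.095 d⁻¹.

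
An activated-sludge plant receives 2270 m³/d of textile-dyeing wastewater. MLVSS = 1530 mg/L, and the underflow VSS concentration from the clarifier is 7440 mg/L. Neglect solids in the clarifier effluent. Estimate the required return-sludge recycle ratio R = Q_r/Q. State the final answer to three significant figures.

Solids balance on the clarifier gives (1+R)X = R·X_r, so R = X/(X_r − X) = 1530 / (7440 − 1530) = 0.2589.

R ≈ 0.259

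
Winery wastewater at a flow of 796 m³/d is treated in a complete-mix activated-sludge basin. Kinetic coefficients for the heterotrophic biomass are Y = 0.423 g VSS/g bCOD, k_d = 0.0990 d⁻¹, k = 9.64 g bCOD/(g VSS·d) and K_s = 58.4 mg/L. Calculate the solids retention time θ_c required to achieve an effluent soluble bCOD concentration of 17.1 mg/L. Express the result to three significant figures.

θ_c ≈ 1.21 d

From 1/θ_c = Y·k·S/(K_s + S) − k_d: Y·k·S/(K_s+S) = 0.423 × 9.64 × 17.1 / (58.4 + 17.1) = 0.9236 d⁻¹.
Then 1/θ_c = μ − k_d = 0.9236 − 0.0990 = 0.8246 d⁻¹, giving θ_c = 1.213 d.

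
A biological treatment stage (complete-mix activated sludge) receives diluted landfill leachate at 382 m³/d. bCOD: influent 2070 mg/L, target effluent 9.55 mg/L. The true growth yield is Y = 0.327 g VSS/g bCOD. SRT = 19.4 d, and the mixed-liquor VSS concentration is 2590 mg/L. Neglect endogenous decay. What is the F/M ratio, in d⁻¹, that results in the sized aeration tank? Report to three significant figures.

With k_d = 0 the design equation reduces to V = Y Q (S₀−S) θ_c / X = 0.327 × 382 × (2070 − 9.55) × 19.4 / 2590 = 1928 m³.
F/M = Q·S₀ / (V·X) = 382 × 2070 / (1928 × 2590) = 0.1584 g bCOD·(g VSS·d)⁻¹.

F/M ≈ 0.158 d⁻¹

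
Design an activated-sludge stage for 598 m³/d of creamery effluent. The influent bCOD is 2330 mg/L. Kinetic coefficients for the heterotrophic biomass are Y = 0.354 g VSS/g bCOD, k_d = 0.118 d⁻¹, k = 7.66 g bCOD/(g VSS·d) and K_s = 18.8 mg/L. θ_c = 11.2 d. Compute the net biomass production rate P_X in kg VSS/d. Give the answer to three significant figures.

For a completely mixed reactor with recycle the Lawrence–McCarty relation gives S = K_s·(1 + k_d·θ_c) / [θ_c·(Y·k − k_d) − 1] = 18.8 × (1 + 0.118 × 11.2) / [11.2 × (0.354 × 7.66 − 0.118) − 1] = 43.65 / 28.05 = 1.556 mg/L.
Observed yield with endogenous decay: Y_obs = Y / (1 + k_d·θ_c) = 0.354 / (1 + 0.118 × 11.2) = 0.354 / 2.322 = 0.1525 g VSS/g bCOD.
Q·(S₀ − S) = 598 × (2330 − 1.56) × 10⁻³ = 1392 kg/d removed.
So the net sludge growth is P_X = 0.1525 × 1392 = 212.3 kg VSS/d.

P_X ≈ 212 kg VSS/d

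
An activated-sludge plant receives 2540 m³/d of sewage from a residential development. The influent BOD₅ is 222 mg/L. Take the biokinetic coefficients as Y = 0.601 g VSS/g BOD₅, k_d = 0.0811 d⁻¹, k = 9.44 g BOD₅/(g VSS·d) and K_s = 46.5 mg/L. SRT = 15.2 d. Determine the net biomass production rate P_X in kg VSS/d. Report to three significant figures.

P_X ≈ 151 kg VSS/d

Effluent substrate depends only on kinetics and SRT: S = K_s(1 + k_d θ_c) / [θ_c(Yk − k_d) − 1] = 46.5 × (1 + 0.0811 × 15.2) / [15.2 × (0.601 × 9.44 − 0.0811) − 1] = 103.8 / 84.00 = 1.236 mg/L.
Observed yield with endogenous decay: Y_obs = Y / (1 + k_d·θ_c) = 0.601 / (1 + 0.0811 × 15.2) = 0.601 / 2.233 = 0.2692 g VSS/g BOD₅.
ΔS = 222 − 1.24 = 220.8 mg/L, so the substrate removal rate is 2540 × 220.8/1000 = 560.7 kg BOD₅/d.
So the net sludge growth is P_X = 0.2692 × 560.7 = 150.9 kg VSS/d.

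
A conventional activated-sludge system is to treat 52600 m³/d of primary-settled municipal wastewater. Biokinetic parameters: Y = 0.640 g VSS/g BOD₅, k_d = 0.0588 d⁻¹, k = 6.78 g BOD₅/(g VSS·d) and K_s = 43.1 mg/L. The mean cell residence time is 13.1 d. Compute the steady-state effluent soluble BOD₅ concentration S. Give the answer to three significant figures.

From the Monod/SRT balance for a CMAS, S = K_s·(1+k_d θ_c)/[θ_c·(Y k − k_d) − 1] = 43.1 × (1 + 0.0588 × 13.1) / [13.1 × (0.640 × 6.78 − 0.0588) − 1] = 76.30 / 55.07 = 1.385 mg/L.

S ≈ 1.39 mg/L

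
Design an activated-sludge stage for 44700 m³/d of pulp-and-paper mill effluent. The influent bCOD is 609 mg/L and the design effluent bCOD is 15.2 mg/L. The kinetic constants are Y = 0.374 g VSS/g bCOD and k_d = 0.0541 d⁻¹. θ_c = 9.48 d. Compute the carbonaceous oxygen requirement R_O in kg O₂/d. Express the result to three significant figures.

Y_obs = Y / (1 + k_d θ_c) = 0.374 / (1 + 0.0541 × 9.48) = 0.374 / 1.513 = 0.2472.
ΔS = 609 − 15.2 = 593.8 mg/L, so the substrate removal rate is 44700 × 593.8/1000 = 26543 kg bCOD/d.
Net sludge production P_X = 0.2472 × 26543 = 6562 kg VSS/d.
R_O = Q·ΔS − 1.42 P_X = 26543 − 9318 = 17225 kg O₂/d.

R_O ≈ 17200 kg O₂/d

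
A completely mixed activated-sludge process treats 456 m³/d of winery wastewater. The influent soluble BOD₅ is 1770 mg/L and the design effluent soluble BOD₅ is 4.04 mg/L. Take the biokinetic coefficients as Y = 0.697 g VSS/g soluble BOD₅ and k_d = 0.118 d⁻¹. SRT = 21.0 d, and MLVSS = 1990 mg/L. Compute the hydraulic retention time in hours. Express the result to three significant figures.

Steady-state biomass mass balance: V·X·(1 + k_d·θ_c) = Y·Q·(S₀ − S)·θ_c, so V = 0.697 × 456 × (1770 − 4.04) × 21.0 / [1990 × (1 + 0.118 × 21.0)] = 1.18×10^7 / 6921 = 1703 m³.
Hydraulic retention time τ = V/Q = 1703 / 456 = 3.735 d = 89.63 h.

τ ≈ 89.6 h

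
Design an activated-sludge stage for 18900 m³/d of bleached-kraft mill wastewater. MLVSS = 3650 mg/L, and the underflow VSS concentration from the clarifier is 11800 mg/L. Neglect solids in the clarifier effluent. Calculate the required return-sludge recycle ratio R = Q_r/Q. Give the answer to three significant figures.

R ≈ 0.448

R = Q_r/Q = X/(X_r − X) = 3650 / (11800 − 3650) = 0.4479.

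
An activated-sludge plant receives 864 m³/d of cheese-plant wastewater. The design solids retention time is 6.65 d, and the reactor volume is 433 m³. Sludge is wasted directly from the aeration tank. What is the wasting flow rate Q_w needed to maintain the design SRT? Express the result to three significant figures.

Q_w ≈ 65.1 m³/d

With mixed-liquor wasting, θ_c = V/Q_w, so Q_w = V/θ_c = 433.0/6.65 = 65.11 m³/d.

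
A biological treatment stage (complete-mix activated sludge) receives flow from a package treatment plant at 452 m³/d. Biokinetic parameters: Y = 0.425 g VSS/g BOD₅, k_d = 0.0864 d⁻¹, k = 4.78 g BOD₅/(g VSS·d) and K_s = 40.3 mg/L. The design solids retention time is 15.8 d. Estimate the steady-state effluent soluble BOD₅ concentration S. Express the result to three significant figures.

S ≈ 3.21 mg/L

Effluent substrate depends only on kinetics and SRT: S = K_s(1 + k_d θ_c) / [θ_c(Yk − k_d) − 1] = 40.3 × (1 + 0.0864 × 15.8) / [15.8 × (0.425 × 4.78 − 0.0864) − 1] = 95.31 / 29.73 = 3.206 mg/L.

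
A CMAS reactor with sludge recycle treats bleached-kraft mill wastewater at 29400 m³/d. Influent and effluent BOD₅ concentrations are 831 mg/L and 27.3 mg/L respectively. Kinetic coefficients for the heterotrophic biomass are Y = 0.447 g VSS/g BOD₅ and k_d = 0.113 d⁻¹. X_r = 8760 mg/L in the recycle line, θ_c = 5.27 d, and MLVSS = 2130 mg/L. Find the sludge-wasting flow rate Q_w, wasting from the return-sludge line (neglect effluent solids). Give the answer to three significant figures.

Rearranging the biomass balance for a CMAS with decay, V = Y·Q·ΔS·θ_c / [X·(1+k_d θ_c)] = 0.447 × 29400 × (831 − 27.3) × 5.27 / [2130 × (1 + 0.113 × 5.27)] = 5.57×10^7 / 3398 = 16379 m³.
θ_c = V·X/(Q_w·X_r) when wasting from the recycle, so Q_w = V·X/(θ_c·X_r) = 16379 × 2130 / (5.27 × 8760) = 755.7 m³/d.

Q_w ≈ 756 m³/d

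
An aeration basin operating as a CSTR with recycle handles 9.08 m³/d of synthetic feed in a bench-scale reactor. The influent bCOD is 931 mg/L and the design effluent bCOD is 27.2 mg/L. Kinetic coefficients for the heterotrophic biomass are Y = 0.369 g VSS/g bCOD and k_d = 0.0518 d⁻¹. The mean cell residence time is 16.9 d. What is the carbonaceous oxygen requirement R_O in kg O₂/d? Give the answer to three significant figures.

R_O ≈ 5.91 kg O₂/d

Y_obs = Y / (1 + k_d θ_c) = 0.369 / (1 + 0.0518 × 16.9) = 0.369 / 1.875 = 0.1968.
ΔS = 931 − 27.2 = 903.8 mg/L, so the substrate removal rate is 9.08 × 903.8/1000 = 8.207 kg bCOD/d.
Net sludge production P_X = 0.1968 × 8.207 = 1.615 kg VSS/d.
R_O = Q·(S₀ − S) − 1.42·P_X = 8.207 − 1.42 × 1.615 = 5.914 kg O₂/d.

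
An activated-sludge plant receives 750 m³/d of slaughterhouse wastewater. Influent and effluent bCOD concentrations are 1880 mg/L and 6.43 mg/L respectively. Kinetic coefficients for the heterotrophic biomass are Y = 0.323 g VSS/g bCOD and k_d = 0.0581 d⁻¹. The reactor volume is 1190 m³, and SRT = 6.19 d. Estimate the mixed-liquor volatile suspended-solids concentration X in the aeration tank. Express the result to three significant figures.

X ≈ 1740 mg/L

Solving the biomass balance for X: X = Y Q (S₀−S) θ_c / [V (1+k_d θ_c)] = 0.323 × 750 × (1880 − 6.43) × 6.19 / [1190 × (1 + 0.0581 × 6.19)] = 1736 mg/L.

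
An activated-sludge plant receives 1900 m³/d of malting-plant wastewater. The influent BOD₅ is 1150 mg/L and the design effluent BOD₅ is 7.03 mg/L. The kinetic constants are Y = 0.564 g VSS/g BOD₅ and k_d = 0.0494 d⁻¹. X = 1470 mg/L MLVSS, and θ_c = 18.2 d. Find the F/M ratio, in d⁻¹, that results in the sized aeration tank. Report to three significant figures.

F/M ≈ 0.186 d⁻¹

Steady-state biomass mass balance: V·X·(1 + k_d·θ_c) = Y·Q·(S₀ − S)·θ_c, so V = 0.564 × 1900 × (1150 − 7.03) × 18.2 / [1470 × (1 + 0.0494 × 18.2)] = 2.23×10^7 / 2792 = 7985 m³.
F/M = Q·S₀ / (V·X) = 1900 × 1150 / (7985 × 1470) = 0.1861 g BOD₅·(g VSS·d)⁻¹.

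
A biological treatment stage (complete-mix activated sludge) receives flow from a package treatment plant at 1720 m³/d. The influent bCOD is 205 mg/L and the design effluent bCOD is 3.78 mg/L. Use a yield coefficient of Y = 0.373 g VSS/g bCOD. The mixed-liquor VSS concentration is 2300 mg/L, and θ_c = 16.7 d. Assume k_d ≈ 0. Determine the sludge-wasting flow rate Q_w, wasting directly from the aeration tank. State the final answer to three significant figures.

Biomass mass balance (decay neglected): V·X = Y·Q·(S₀ − S)·θ_c, so V = 0.373 × 1720 × (205 − 3.78) × 16.7 / 2300 = 937.3 m³.
For wasting at MLVSS concentration, Q_w = V/θ_c = 937.3/16.7 = 56.13 m³/d.

Q_w ≈ 56.1 m³/d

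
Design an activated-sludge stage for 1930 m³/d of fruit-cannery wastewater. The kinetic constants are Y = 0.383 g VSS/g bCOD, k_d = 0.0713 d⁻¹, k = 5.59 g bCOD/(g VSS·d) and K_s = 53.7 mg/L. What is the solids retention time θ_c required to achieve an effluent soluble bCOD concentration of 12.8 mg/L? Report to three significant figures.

At the target effluent, Y k S/(K_s+S) = 0.383×5.59×12.8/66.50 = 0.4121 d⁻¹.
θ_c = 1/(μ − k_d) = 1/(0.4121 − 0.0713) = 1/0.3408 = 2.934 d.

θ_c ≈ 2.93 d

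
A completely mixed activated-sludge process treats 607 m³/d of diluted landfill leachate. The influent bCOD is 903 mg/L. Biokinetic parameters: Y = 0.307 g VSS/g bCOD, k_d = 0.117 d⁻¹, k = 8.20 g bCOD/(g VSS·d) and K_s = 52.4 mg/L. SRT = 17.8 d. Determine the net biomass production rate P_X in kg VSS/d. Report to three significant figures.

From the Monod/SRT balance for a CMAS, S = K_s·(1+k_d θ_c)/[θ_c·(Y k − k_d) − 1] = 52.4 × (1 + 0.117 × 17.8) / [17.8 × (0.307 × 8.20 − 0.117) − 1] = 161.5 / 41.73 = 3.871 mg/L.
The observed yield is Y_obs = Y/(1 + k_d·θ_c) = 0.307 / (1 + 0.117 × 17.8) = 0.307 / 3.083 = 0.09959 g VSS per g bCOD removed.
ΔS = 903 − 3.87 = 899.1 mg/L, so the substrate removal rate is 607 × 899.1/1000 = 545.8 kg bCOD/d.
Net biomass production P_X = Y_obs × Q·(S₀ − S) = 0.09959 × 545.8 = 54.35 kg VSS/d.

P_X ≈ 54.4 kg VSS/d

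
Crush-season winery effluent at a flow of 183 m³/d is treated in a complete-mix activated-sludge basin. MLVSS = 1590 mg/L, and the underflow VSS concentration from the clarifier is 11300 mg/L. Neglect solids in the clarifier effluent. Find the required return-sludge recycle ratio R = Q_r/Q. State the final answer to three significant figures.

Mass balance around the secondary clarifier (neglecting effluent solids): R = X / (X_r − X) = 1590 / (11300 − 1590) = 0.1637.

R ≈ 0.164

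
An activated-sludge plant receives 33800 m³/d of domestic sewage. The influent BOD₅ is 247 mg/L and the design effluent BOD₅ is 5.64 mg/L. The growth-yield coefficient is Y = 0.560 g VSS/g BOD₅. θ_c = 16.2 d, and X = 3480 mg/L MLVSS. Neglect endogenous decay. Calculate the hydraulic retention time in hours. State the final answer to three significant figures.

τ ≈ 15.1 h

With k_d = 0 the design equation reduces to V = Y Q (S₀−S) θ_c / X = 0.560 × 33800 × (247 − 5.64) × 16.2 / 3480 = 21267 m³.
Hydraulic retention time τ = V/Q = 21267 / 33800 = 0.6292 d = 15.10 h.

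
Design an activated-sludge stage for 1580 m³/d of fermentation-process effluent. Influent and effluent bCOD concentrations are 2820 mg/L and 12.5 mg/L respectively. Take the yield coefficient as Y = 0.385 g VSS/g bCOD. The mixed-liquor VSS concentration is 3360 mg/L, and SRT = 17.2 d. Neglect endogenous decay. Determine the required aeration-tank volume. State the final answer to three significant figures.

Biomass mass balance (decay neglected): V·X = Y·Q·(S₀ − S)·θ_c, so V = 0.385 × 1580 × (2820 − 12.5) × 17.2 / 3360 = 8742 m³.

V ≈ 8740 m³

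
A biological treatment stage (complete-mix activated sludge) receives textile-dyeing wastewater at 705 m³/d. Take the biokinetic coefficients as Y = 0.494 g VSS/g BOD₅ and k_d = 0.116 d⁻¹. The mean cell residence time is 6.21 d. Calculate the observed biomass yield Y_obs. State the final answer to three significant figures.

Y_obs ≈ 0.287 g VSS/g BOD₅

The observed yield is Y_obs = Y/(1 + k_d·θ_c) = 0.494 / (1 + 0.116 × 6.21) = 0.494 / 1.720 = 0.2871 g VSS per g BOD₅ removed.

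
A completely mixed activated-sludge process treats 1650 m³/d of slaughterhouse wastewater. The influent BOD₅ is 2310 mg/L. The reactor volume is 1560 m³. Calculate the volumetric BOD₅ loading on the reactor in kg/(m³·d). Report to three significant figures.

L_v ≈ 2.44 kg BOD₅/(m³·d)

Applied BOD₅ load per unit volume = Q·S₀/V = (1650 × 2310/1000)/1560 = 2.443 kg BOD₅·m⁻³·d⁻¹.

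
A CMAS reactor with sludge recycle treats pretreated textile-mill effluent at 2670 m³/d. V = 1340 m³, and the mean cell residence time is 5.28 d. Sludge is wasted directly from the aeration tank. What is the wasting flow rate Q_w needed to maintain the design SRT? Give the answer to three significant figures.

With mixed-liquor wasting, θ_c = V/Q_w, so Q_w = V/θ_c = 1340/5.28 = 253.8 m³/d.

Q_w ≈ 254 m³/d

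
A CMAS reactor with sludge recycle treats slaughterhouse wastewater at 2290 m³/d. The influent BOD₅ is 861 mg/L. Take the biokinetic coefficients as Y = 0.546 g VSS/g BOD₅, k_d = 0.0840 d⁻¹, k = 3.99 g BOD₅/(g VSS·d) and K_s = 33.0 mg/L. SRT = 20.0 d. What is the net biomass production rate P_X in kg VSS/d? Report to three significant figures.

P_X ≈ 401 kg VSS/d

Effluent substrate depends only on kinetics and SRT: S = K_s(1 + k_d θ_c) / [θ_c(Yk − k_d) − 1] = 33.0 × (1 + 0.0840 × 20.0) / [20.0 × (0.546 × 3.99 − 0.0840) − 1] = 88.44 / 40.89 = 2.163 mg/L.
The observed yield is Y_obs = Y/(1 + k_d·θ_c) = 0.546 / (1 + 0.0840 × 20.0) = 0.546 / 2.680 = 0.2037 g VSS per g BOD₅ removed.
Mass of BOD₅ removed per day: Q(S₀ − S) = 2290 × 858.8 g/m³ = 1967 kg/d.
So the net sludge growth is P_X = 0.2037 × 1967 = 400.7 kg VSS/d.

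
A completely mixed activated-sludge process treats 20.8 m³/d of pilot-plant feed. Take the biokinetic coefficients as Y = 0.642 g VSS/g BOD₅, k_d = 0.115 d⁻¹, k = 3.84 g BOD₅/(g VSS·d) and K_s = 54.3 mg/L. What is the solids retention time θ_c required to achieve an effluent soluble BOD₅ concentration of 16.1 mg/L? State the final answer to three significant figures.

θ_c ≈ 2.23 d

At the target effluent, Y k S/(K_s+S) = 0.642×3.84×16.1/70.40 = 0.5638 d⁻¹.
1/θ_c = 0.5638 − 0.115 = 0.4488 d⁻¹, so θ_c = 2.228 d.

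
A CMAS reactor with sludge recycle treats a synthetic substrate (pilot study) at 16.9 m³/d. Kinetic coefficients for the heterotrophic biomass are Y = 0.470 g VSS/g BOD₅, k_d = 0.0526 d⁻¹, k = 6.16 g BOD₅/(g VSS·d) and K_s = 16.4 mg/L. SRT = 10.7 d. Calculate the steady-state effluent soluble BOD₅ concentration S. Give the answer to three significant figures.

S ≈ 0.871 mg/L

Effluent substrate depends only on kinetics and SRT: S = K_s(1 + k_d θ_c) / [θ_c(Yk − k_d) − 1] = 16.4 × (1 + 0.0526 × 10.7) / [10.7 × (0.470 × 6.16 − 0.0526) − 1] = 25.63 / 29.42 = 0.8713 mg/L.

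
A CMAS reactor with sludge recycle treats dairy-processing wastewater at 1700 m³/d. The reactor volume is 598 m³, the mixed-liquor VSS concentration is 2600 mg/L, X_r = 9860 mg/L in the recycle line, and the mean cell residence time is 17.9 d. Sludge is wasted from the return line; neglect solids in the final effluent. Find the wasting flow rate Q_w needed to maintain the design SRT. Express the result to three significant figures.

Q_w ≈ 8.81 m³/d

θ_c = V·X/(Q_w·X_r) when wasting from the recycle, so Q_w = V·X/(θ_c·X_r) = 598.0 × 2600 / (17.9 × 9860) = 8.809 m³/d.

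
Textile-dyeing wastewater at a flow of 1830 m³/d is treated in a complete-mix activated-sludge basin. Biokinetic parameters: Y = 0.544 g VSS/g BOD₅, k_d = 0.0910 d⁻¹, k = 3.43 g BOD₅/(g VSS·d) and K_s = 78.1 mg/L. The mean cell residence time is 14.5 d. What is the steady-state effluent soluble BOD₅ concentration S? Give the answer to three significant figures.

S ≈ 7.32 mg/L

Effluent substrate depends only on kinetics and SRT: S = K_s(1 + k_d θ_c) / [θ_c(Yk − k_d) − 1] = 78.1 × (1 + 0.0910 × 14.5) / [14.5 × (0.544 × 3.43 − 0.0910) − 1] = 181.2 / 24.74 = 7.323 mg/L.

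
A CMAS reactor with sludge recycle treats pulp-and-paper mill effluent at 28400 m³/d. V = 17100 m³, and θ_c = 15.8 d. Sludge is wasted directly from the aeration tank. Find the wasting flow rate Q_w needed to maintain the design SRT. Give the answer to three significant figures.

Wasting from the aeration tank: Q_w = V / θ_c = 17100 / 15.8 = 1082 m³/d.

Q_w ≈ 1080 m³/d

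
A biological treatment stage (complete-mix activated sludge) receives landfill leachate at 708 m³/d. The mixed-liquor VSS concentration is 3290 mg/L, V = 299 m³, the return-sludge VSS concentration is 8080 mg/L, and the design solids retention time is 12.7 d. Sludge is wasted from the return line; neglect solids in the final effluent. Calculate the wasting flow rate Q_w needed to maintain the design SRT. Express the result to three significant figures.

Q_w = (V·X)/(θ_c X_r) = 299.0 × 3290 / (12.7 × 8080) = 9.586 m³/d.

Q_w ≈ 9.59 m³/d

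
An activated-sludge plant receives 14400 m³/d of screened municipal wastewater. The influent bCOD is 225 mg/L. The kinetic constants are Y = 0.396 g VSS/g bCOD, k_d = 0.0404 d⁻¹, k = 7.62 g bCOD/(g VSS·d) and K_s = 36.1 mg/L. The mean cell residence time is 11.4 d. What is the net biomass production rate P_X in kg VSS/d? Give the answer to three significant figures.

P_X ≈ 872 kg VSS/d

Effluent substrate depends only on kinetics and SRT: S = K_s(1 + k_d θ_c) / [θ_c(Yk − k_d) − 1] = 36.1 × (1 + 0.0404 × 11.4) / [11.4 × (0.396 × 7.62 − 0.0404) − 1] = 52.73 / 32.94 = 1.601 mg/L.
Correct the yield for decay: Y_obs = Y/(1 + k_d θ_c) = 0.396 / (1 + 0.0404 × 11.4) = 0.396 / 1.461 = 0.2711.
Mass of bCOD removed per day: Q(S₀ − S) = 14400 × 223.4 g/m³ = 3217 kg/d.
Net biomass production P_X = Y_obs × Q·(S₀ − S) = 0.2711 × 3217 = 872.2 kg VSS/d.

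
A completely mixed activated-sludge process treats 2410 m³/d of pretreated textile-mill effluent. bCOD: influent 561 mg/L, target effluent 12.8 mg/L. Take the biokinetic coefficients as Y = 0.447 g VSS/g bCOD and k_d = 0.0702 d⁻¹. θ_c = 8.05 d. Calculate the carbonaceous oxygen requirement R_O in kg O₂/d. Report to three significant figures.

Y_obs = Y / (1 + k_d θ_c) = 0.447 / (1 + 0.0702 × 8.05) = 0.447 / 1.565 = 0.2856.
Substrate removed = Q·(S₀ − S) = 2410 m³/d × (561 − 12.8) g/m³ = 1.32×10^6 g/d = 1321 kg/d.
P_X = Y_obs·Q·(S₀ − S) = 0.2856 × 1321 = 377.3 kg VSS/d.
R_O = Q·(S₀ − S) − 1.42·P_X = 1321 − 1.42 × 377.3 = 785.4 kg O₂/d.

R_O ≈ 785 kg O₂/d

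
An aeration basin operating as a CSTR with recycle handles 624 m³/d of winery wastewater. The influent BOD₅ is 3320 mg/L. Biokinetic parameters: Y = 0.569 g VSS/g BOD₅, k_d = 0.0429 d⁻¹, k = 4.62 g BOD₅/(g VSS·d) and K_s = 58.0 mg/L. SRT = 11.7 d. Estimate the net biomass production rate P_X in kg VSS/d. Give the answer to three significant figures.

For a completely mixed reactor with recycle the Lawrence–McCarty relation gives S = K_s·(1 + k_d·θ_c) / [θ_c·(Y·k − k_d) − 1] = 58.0 × (1 + 0.0429 × 11.7) / [11.7 × (0.569 × 4.62 − 0.0429) − 1] = 87.11 / 29.25 = 2.978 mg/L.
Observed yield with endogenous decay: Y_obs = Y / (1 + k_d·θ_c) = 0.569 / (1 + 0.0429 × 11.7) = 0.569 / 1.502 = 0.3788 g VSS/g BOD₅.
Q·(S₀ − S) = 624 × (3320 − 2.98) × 10⁻³ = 2070 kg/d removed.
P_X = Y_obs · Q(S₀ − S) = 0.3788 × 2070 = 784.1 kg VSS/d.

P_X ≈ 784 kg VSS/d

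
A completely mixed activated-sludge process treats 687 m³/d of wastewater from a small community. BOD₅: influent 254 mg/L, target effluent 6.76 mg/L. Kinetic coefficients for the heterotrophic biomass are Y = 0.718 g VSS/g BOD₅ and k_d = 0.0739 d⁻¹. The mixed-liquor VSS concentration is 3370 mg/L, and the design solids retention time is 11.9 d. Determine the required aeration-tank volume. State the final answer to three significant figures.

Rearranging the biomass balance for a CMAS with decay, V = Y·Q·ΔS·θ_c / [X·(1+k_d θ_c)] = 0.718 × 687 × (254 − 6.76) × 11.9 / [3370 × (1 + 0.0739 × 11.9)] = 1.45×10^6 / 6334 = 229.1 m³.

V ≈ 229 m³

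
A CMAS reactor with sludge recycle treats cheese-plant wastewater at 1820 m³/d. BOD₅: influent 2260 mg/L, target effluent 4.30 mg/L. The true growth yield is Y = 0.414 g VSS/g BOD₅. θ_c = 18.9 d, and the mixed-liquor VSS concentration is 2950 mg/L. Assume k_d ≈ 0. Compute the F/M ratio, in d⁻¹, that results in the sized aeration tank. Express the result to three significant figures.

F/M ≈ 0.128 d⁻¹

Biomass mass balance (decay neglected): V·X = Y·Q·(S₀ − S)·θ_c, so V = 0.414 × 1820 × (2260 − 4.30) × 18.9 / 2950 = 10889 m³.
Food-to-microorganism ratio F/M = Q S₀ / (V X) = 1820 × 2260 / (10889 × 2950) = 0.1280 d⁻¹.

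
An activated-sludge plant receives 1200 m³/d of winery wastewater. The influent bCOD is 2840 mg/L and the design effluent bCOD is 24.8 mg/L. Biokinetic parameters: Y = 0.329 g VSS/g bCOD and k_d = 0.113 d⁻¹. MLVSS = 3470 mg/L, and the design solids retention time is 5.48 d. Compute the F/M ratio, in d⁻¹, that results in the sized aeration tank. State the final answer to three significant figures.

F/M ≈ 0.906 d⁻¹

Steady-state biomass mass balance: V·X·(1 + k_d·θ_c) = Y·Q·(S₀ − S)·θ_c, so V = 0.329 × 1200 × (2840 − 24.8) × 5.48 / [3470 × (1 + 0.113 × 5.48)] = 6.09×10^6 / 5619 = 1084 m³.
F/M = applied load / biomass = Q·S₀/(V·X) = 1200 × 2840 / (1084 × 3470) = 0.9060 d⁻¹.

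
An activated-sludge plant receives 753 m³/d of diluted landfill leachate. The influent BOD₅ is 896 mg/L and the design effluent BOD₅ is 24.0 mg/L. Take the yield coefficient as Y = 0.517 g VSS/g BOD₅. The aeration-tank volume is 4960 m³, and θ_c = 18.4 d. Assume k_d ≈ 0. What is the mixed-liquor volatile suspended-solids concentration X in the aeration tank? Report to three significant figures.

X ≈ 1260 mg/L

X = Y·Q·ΔS·θ_c / V = 0.517 × 753 × (896 − 24.0) × 18.4 / 4960 = 1259 mg/L.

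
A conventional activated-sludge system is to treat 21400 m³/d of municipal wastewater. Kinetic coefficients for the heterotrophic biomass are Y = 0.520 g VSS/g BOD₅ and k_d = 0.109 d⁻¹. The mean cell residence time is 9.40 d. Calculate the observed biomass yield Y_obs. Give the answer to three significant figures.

Y_obs ≈ 0.257 g VSS/g BOD₅

Observed yield with endogenous decay: Y_obs = Y / (1 + k_d·θ_c) = 0.520 / (1 + 0.109 × 9.40) = 0.520 / 2.025 = 0.2568 g VSS/g BOD₅.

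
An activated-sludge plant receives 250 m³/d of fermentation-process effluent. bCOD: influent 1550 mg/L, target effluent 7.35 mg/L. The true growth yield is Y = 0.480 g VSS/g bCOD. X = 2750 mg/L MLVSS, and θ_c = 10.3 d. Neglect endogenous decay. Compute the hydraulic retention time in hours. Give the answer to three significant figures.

τ ≈ 66.6 h

With k_d = 0 the design equation reduces to V = Y Q (S₀−S) θ_c / X = 0.480 × 250 × (1550 − 7.35) × 10.3 / 2750 = 693.4 m³.
τ = V/Q = 693.4/250 = 2.773 d, or 66.56 h.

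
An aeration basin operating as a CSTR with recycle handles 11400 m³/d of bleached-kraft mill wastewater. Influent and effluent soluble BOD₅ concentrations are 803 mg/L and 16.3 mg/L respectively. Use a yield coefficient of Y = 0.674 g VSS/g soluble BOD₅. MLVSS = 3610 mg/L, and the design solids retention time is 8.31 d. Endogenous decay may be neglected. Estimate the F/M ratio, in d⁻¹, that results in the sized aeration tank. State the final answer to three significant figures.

F/M ≈ 0.182 d⁻¹

V·X = Y·Q·ΔS·θ_c gives V = 0.674 × 11400 × (803 − 16.3) × 8.31 / 3610 = 13915 m³.
Food-to-microorganism ratio F/M = Q S₀ / (V X) = 11400 × 803 / (13915 × 3610) = 0.1822 d⁻¹.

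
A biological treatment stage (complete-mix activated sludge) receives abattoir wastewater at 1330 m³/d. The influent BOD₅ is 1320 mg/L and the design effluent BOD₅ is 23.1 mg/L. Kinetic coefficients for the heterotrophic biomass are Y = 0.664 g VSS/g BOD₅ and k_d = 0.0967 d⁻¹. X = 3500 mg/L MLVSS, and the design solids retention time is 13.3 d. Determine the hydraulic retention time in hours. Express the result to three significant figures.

Rearranging the biomass balance for a CMAS with decay, V = Y·Q·ΔS·θ_c / [X·(1+k_d θ_c)] = 0.664 × 1330 × (1320 − 23.1) × 13.3 / [3500 × (1 + 0.0967 × 13.3)] = 1.52×10^7 / 8001 = 1904 m³.
τ = V/Q = 1904/1330 = 1.431 d, or 34.35 h.

τ ≈ 34.4 h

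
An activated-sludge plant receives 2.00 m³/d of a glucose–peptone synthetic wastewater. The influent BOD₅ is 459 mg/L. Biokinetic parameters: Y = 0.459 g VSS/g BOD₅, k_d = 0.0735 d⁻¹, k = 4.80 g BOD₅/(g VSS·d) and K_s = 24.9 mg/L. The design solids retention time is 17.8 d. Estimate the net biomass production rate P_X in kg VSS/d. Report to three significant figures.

P_X ≈ 0.182 kg VSS/d

Effluent substrate depends only on kinetics and SRT: S = K_s(1 + k_d θ_c) / [θ_c(Yk − k_d) − 1] = 24.9 × (1 + 0.0735 × 17.8) / [17.8 × (0.459 × 4.80 − 0.0735) − 1] = 57.48 / 36.91 = 1.557 mg/L.
Observed yield with endogenous decay: Y_obs = Y / (1 + k_d·θ_c) = 0.459 / (1 + 0.0735 × 17.8) = 0.459 / 2.308 = 0.1988 g VSS/g BOD₅.
Mass of BOD₅ removed per day: Q(S₀ − S) = 2.00 × 457.4 g/m³ = 0.9149 kg/d.
P_X = Y_obs · Q(S₀ − S) = 0.1988 × 0.9149 = 0.1819 kg VSS/d.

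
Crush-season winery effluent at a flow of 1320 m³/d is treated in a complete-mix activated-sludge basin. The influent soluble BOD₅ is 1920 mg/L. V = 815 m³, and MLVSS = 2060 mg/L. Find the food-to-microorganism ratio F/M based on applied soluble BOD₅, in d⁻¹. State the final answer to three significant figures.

F/M ≈ 1.51 d⁻¹

F/M = Q·S₀ / (V·X) = 1320 × 1920 / (815.0 × 2060) = 1.510 g soluble BOD₅·(g VSS·d)⁻¹.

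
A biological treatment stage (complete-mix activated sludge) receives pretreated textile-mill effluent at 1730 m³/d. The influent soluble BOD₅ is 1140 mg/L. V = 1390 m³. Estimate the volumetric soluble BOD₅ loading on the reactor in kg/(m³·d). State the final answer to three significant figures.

Volumetric loading L_v = Q·S₀ / V = 1730 × 1140 g/m³ / 1390 m³ = 1419 g/(m³·d) = 1.419 kg soluble BOD₅/(m³·d).

L_v ≈ 1.42 kg soluble BOD₅/(m³·d)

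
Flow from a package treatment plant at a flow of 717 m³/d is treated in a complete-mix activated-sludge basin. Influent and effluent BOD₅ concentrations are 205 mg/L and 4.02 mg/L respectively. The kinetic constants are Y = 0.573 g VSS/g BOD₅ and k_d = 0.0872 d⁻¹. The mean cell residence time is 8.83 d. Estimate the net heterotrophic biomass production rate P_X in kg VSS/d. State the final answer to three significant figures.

Observed yield with endogenous decay: Y_obs = Y / (1 + k_d·θ_c) = 0.573 / (1 + 0.0872 × 8.83) = 0.573 / 1.770 = 0.3237 g VSS/g BOD₅.
Mass of BOD₅ removed per day: Q(S₀ − S) = 717 × 201.0 g/m³ = 144.1 kg/d.
Biomass produced: P_X = Y_obs·Q·ΔS = 0.3237 × 144.1 ≈ 46.65 kg VSS/d.

P_X ≈ 46.7 kg VSS/d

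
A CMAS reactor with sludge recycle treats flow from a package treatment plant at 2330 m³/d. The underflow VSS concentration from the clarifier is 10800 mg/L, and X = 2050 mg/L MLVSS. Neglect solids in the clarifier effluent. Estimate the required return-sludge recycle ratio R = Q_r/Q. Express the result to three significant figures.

R ≈ 0.234

R = Q_r/Q = X/(X_r − X) = 2050 / (10800 − 2050) = 0.2343.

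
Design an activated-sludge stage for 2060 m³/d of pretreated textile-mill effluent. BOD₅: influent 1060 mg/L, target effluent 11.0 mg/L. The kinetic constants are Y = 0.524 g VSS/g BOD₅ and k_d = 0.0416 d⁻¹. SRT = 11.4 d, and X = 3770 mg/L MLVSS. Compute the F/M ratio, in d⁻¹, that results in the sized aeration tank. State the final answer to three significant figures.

F/M ≈ 0.249 d⁻¹

From the SRT design equation V = Y Q (S₀−S) θ_c / [X (1 + k_d θ_c)] = 0.524 × 2060 × (1060 − 11.0) × 11.4 / [3770 × (1 + 0.0416 × 11.4)] = 1.29×10^7 / 5558 = 2323 m³.
F/M = applied load / biomass = Q·S₀/(V·X) = 2060 × 1060 / (2323 × 3770) = 0.2494 d⁻¹.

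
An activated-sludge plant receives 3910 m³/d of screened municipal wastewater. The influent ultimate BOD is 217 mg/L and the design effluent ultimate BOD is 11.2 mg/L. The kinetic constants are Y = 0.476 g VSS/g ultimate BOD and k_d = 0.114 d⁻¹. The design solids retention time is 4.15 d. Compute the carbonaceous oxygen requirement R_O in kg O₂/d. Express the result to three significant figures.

R_O ≈ 435 kg O₂/d

The observed yield is Y_obs = Y/(1 + k_d·θ_c) = 0.476 / (1 + 0.114 × 4.15) = 0.476 / 1.473 = 0.3231 g VSS per g ultimate BOD removed.
Q·(S₀ − S) = 3910 × (217 − 11.2) × 10⁻³ = 804.7 kg/d removed.
Net sludge production P_X = 0.3231 × 804.7 = 260.0 kg VSS/d.
Carbonaceous O₂ demand = substrate oxidised − cell-mass equivalent = 804.7 − 1.42 × 260.0 = 435.5 kg O₂/d.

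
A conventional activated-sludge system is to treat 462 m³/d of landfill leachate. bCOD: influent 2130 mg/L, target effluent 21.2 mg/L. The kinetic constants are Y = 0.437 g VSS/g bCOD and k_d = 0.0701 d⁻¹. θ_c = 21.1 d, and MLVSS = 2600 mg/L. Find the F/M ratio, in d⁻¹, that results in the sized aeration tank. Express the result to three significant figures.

F/M ≈ 0.272 d⁻¹

Rearranging the biomass balance for a CMAS with decay, V = Y·Q·ΔS·θ_c / [X·(1+k_d θ_c)] = 0.437 × 462 × (2130 − 21.2) × 21.1 / [2600 × (1 + 0.0701 × 21.1)] = 8.98×10^6 / 6446 = 1394 m³.
F/M = Q·S₀ / (V·X) = 462 × 2130 / (1394 × 2600) = 0.2716 g bCOD·(g VSS·d)⁻¹.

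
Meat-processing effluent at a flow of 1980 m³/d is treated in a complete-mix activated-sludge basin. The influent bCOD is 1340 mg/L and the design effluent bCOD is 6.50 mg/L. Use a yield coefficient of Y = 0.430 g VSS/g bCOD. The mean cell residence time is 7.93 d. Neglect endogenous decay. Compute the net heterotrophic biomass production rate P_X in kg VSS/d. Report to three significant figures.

P_X ≈ 1140 kg VSS/d

With endogenous decay neglected, the observed yield equals the true yield: Y_obs = Y = 0.430 g VSS/g bCOD.
Substrate removed = Q·(S₀ − S) = 1980 m³/d × (1340 − 6.50) g/m³ = 2.64×10^6 g/d = 2640 kg/d.
So the net sludge growth is P_X = 0.4300 × 2640 = 1135 kg VSS/d.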